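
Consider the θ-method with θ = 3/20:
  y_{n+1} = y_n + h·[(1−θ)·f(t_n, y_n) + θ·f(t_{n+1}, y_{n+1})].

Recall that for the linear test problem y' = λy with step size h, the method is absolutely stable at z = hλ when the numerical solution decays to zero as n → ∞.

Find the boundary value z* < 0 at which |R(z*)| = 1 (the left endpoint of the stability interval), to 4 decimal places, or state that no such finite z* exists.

z* = -2.8571.

Test eqn y'=λy, z=hλ:
  y_{n+1} = y_n + z·[17/20·y_n + 3/20·y_{n+1}] ⇒ (1 − 3/20z)y_{n+1} = (1 + 17/20z)y_n
  so R(z) = (1 + 17/20z)/(1 − 3/20z).

Boundary: |R(x)|=1, x<0.
x=-0.85: |R|=0.2461
R=−1: 1+17/20x = −1+3/20x ⇒ -7/10x=2 ⇒ x=2/(-7/10)=-2.8571
Confirm numerically:
  x=-2.578: |R|=0.85909 <1
  x=-2.250: |R|=0.68224 <1
  x=-1.788: |R|=0.40987 <1
  x=-1.237: |R|=0.04340 <1
  x=-3.398: |R|=1.25078 >1
  x=-3.113: |R|=1.12209 >1
  x=-3.040: |R|=1.08791 >1
So |R|<1 on (-2.8571, 0).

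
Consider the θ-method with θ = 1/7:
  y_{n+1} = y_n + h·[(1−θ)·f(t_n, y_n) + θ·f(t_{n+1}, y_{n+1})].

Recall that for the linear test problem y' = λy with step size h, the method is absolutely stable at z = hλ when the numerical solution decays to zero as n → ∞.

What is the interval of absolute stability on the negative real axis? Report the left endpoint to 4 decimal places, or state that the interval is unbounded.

(-2.8000, 0).

Set f=λy, z=hλ:
  y_{n+1} = y_n + z·[6/7·y_n + 1/7·y_{n+1}] ⇒ (1 − 1/7z)y_{n+1} = (1 + 6/7z)y_n
  ⇒ R(z) = (1 + 6/7z)/(1 − 1/7z).

Find x<0 with |R(x)|<1.
x=-0.88: |R|=0.2183
R=−1: 1+6/7x = −1+1/7x ⇒ -5/7x=2 ⇒ x=2/(-5/7)=-2.8000
Confirm numerically:
  x=-2.184: |R|=0.66463 <1
  x=-1.885: |R|=0.48509 <1
  x=-1.394: |R|=0.16250 <1
  x=-1.187: |R|=0.01490 <1
  x=-3.107: |R|=1.15187 >1
  x=-3.057: |R|=1.12777 >1
  x=-2.992: |R|=1.09608 >1
Stable set (-2.8000, 0).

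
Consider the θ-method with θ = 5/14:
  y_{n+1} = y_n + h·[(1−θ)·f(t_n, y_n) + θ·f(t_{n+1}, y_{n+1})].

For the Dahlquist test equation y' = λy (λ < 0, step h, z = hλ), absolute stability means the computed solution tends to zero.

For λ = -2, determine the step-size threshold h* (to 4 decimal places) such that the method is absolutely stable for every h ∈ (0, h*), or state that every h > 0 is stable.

(-7.0000,0); λ=-2 ⇒ h* = (7)/2 = 3.5000.

Test eqn y'=λy, z=hλ:
  y_{n+1} = y_n + z·[9/14·y_n + 5/14·y_{n+1}] ⇒ (1 − 5/14z)y_{n+1} = (1 + 9/14z)y_n
  Hence R(z) = (1 + 9/14z)/(1 − 5/14z).

Boundary: |R(x)|=1, x<0.
x=-0.84: |R|=0.3538
R=−1: 1+9/14x = −1+5/14x ⇒ -2/7x=2 ⇒ x=2/(-2/7)=-7.0000
Confirm numerically:
  x=-5.603: |R|=0.86700 <1
  x=-4.883: |R|=0.77957 <1
  x=-3.854: |R|=0.62176 <1
  x=-7.580: |R|=1.04470 >1
  x=-7.456: |R|=1.03557 >1
  x=-7.326: |R|=1.02576 >1
Interval (-7.0000, 0).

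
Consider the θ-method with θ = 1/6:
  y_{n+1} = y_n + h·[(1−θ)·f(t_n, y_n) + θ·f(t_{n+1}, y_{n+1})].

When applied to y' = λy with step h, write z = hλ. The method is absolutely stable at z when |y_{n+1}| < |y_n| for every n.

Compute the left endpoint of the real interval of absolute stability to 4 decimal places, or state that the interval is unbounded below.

left endpoint -3.0000.

On y'=λy, z=hλ:
  y_{n+1} = y_n + z·[5/6·y_n + 1/6·y_{n+1}] ⇒ (1 − 1/6z)y_{n+1} = (1 + 5/6z)y_n
  Hence R(z) = (1 + 5/6z)/(1 − 1/6z).

Need |R(x)|<1, x<0.
x=-1.59: |R|=0.2569
R=−1: 1+5/6x = −1+1/6x ⇒ -2/3x=2 ⇒ x=2/(-2/3)=-3.0000
Confirm numerically:
  x=-2.626: |R|=0.82657 <1
  x=-2.619: |R|=0.82318 <1
  x=-1.973: |R|=0.48476 <1
  x=-3.480: |R|=1.20253 >1
  x=-3.370: |R|=1.15795 >1
  x=-3.089: |R|=1.03917 >1
So |R|<1 on (-3.0000, 0).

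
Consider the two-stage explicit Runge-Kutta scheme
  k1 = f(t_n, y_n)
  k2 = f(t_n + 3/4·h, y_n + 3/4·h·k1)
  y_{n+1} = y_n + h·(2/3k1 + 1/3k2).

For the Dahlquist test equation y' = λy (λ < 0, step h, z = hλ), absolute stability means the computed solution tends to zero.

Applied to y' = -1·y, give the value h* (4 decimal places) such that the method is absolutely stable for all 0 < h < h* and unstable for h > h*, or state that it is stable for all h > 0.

(-4.0000,0); λ=-1 ⇒ h* = (4)/1 = 4.0000.

On y'=λy, z=hλ:
  k1=λy_n ⇒ h·k1=z·y_n;  k2=λ(1+3/4z)y_n ⇒ h·k2=z(1+3/4z)y_n
  y_{n+1}/y_n = 1 + 2/3z + 1/3z(1+3/4z) = 1 + z + 1/4z²
  ⇒ R(z) = 1 + z + 1/4z².

Solve |R(x)|<1 on ℝ⁻.
x=-1.2: |R|=0.1600
R=1: x+1/4x²=0 ⇒ x=−4=-4.0000; min R=1−1/(4·1/4)=0.0000>−1
Confirm numerically:
  x=-1.914: |R|=0.00185 <1
  x=-1.860: |R|=0.00490 <1
  x=-1.607: |R|=0.03861 <1
  x=-1.602: |R|=0.03960 <1
  x=-4.455: |R|=1.50676 >1
  x=-4.220: |R|=1.23210 >1
So |R|<1 on (-4.0000, 0).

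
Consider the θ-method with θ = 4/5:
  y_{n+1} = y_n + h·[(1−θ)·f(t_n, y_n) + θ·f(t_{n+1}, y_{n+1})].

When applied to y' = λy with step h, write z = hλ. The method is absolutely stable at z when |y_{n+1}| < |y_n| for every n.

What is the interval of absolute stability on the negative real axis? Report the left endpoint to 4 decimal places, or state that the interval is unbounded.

interval (−∞, 0).

Test eqn y'=λy, z=hλ:
  y_{n+1} = y_n + z·[1/5·y_n + 4/5·y_{n+1}] ⇒ (1 − 4/5z)y_{n+1} = (1 + 1/5z)y_n
  so R(z) = (1 + 1/5z)/(1 − 4/5z).

Solve |R(x)|<1 on ℝ⁻.
x=-1.18: |R|=0.3930
x=-2: |R|=0.2308
x=-10: |R|=0.1111
x=-100: |R|=0.2346
θ=4/5≥1/2 ⇒ |1+1/5x|<|1−4/5x| ∀x<0 ⇒ unbounded interval.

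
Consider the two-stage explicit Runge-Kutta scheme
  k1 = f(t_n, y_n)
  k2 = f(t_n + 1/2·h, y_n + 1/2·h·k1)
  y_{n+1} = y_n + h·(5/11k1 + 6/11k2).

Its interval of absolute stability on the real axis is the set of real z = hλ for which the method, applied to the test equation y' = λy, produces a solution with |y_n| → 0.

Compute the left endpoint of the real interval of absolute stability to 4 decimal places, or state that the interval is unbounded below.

z* = -3.6667.

Set f=λy, z=hλ:
  k1=λy_n ⇒ h·k1=z·y_n;  k2=λ(1+1/2z)y_n ⇒ h·k2=z(1+1/2z)y_n
  y_{n+1}/y_n = 1 + 5/11z + 6/11z(1+1/2z) = 1 + z + 3/11z²
  ⇒ R(z) = 1 + z + 3/11z².

Solve |R(x)|<1 on ℝ⁻.
x=-1.6: |R|=0.0982
R=1: x+3/11x²=0 ⇒ x=−11/3=-3.6667; min R=1−1/(4·3/11)=0.0833>−1
Confirm numerically:
  x=-2.745: |R|=0.31001 <1
  x=-2.354: |R|=0.15727 <1
  x=-2.296: |R|=0.14171 <1
  x=-4.181: |R|=1.58648 >1
  x=-3.973: |R|=1.33193 >1
Interval (-3.6667, 0).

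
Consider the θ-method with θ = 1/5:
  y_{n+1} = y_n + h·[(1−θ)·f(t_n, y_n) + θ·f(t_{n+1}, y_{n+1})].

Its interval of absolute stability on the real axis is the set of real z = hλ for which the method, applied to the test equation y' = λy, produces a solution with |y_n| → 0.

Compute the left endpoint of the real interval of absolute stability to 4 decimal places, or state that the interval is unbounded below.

Set f=λy, z=hλ:
  y_{n+1} = y_n + z·[4/5·y_n + 1/5·y_{n+1}] ⇒ (1 − 1/5z)y_{n+1} = (1 + 4/5z)y_n
  Hence R(z) = (1 + 4/5z)/(1 − 1/5z).

Find x<0 with |R(x)|<1.
x=-0.76: |R|=0.3403
R=−1: 1+4/5x = −1+1/5x ⇒ -3/5x=2 ⇒ x=2/(-3/5)=-3.3333
Confirm numerically:
  x=-3.157: |R|=0.93515 <1
  x=-2.368: |R|=0.60695 <1
  x=-2.247: |R|=0.55030 <1
  x=-1.660: |R|=0.24625 <1
  x=-3.782: |R|=1.15327 >1
  x=-3.578: |R|=1.08557 >1
Interval (-3.3333, 0).

z* = -3.3333.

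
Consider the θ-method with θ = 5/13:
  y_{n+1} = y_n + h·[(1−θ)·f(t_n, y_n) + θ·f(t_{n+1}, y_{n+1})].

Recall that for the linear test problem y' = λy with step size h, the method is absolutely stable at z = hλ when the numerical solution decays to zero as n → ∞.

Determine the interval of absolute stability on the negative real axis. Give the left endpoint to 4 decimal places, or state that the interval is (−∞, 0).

With y'=λy (z=hλ):
  y_{n+1} = y_n + z·[8/13·y_n + 5/13·y_{n+1}] ⇒ (1 − 5/13z)y_{n+1} = (1 + 8/13z)y_n
  ⇒ R(z) = (1 + 8/13z)/(1 − 5/13z).

Need |R(x)|<1, x<0.
x=-1.75: |R|=0.0460
R=−1: 1+8/13x = −1+5/13x ⇒ -3/13x=2 ⇒ x=2/(-3/13)=-8.6667
Confirm numerically:
  x=-7.886: |R|=0.95533 <1
  x=-7.623: |R|=0.93875 <1
  x=-5.013: |R|=0.71205 <1
  x=-9.252: |R|=1.02963 >1
  x=-9.223: |R|=1.02823 >1
So |R|<1 on (-8.6667, 0).

z∈(-8.6667,0).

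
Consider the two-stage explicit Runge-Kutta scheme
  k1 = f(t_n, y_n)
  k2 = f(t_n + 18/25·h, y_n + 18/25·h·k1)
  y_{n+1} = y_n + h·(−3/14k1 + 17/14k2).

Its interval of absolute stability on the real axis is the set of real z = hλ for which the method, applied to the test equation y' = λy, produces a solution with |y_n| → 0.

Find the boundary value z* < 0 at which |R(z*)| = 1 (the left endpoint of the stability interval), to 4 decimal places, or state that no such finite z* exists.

With y'=λy (z=hλ):
  k1=λy_n ⇒ h·k1=z·y_n;  k2=λ(1+18/25z)y_n ⇒ h·k2=z(1+18/25z)y_n
  y_{n+1}/y_n = 1 − 3/14z + 17/14z(1+18/25z) = 1 + z + 153/175z²
  R(z) = 1 + z + 153/175z².

Solve |R(x)|<1 on ℝ⁻.
x=-0.37: |R|=0.7497
R=1: x+153/175x²=0 ⇒ x=−175/153=-1.1438; min R=1−1/(4·153/175)=0.7141>−1
Confirm numerically:
  x=-0.882: |R|=0.79813 <1
  x=-0.551: |R|=0.71443 <1
  x=-0.549: |R|=0.71451 <1
  x=-1.319: |R|=1.20205 >1
  x=-1.232: |R|=1.09501 >1
Stable set (-1.1438, 0).

left endpoint -1.1438.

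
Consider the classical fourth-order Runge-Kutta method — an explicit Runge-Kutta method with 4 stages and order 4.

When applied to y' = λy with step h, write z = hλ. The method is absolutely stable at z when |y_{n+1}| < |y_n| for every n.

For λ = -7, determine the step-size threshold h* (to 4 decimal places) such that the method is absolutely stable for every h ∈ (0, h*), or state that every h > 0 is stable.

(-2.7853,0); λ=-7 ⇒ h* = 0.3979.

Test eqn y'=λy, z=hλ:
  order 4, 4-stage ⇒ R(z)=1+z+z^2/2+z^3/6+z^4/24
  (e.g. R(-1.59)=0.27041, |R|=0.27041)

Boundary: |R(x)|=1, x<0.
x=-1.59: |R|=0.2704
|R(-3.15)|=1.7043 |R(-2.34)|=0.5116 |R(-1.09)|=0.3470
Bisect:
  x_lo=-3.3909 |R|=2.3686  x_hi=-0.3557 |R|=0.7007
  mid=-1.87330 |R|=0.29880 →hi
  mid=-2.63209 |R|=0.79254 →hi
  mid=-3.01148 |R|=1.39813 →lo
  mid=-2.82178 |R|=1.05642 →lo
  mid=-2.72694 |R|=0.91552 →hi
  mid=-2.77436 |R|=0.98364 →hi
  mid=-2.79807 |R|=1.01944 →lo
  ...
  [-2.78548,-2.78529] ⇒ x*=-2.7853
Interval (-2.7853, 0).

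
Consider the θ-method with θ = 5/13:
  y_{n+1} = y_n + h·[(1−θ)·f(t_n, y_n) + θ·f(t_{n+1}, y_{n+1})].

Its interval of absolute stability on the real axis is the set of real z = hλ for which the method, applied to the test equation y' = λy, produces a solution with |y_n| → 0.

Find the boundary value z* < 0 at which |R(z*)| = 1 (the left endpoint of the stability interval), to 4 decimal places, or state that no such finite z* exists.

On y'=λy, z=hλ:
  y_{n+1} = y_n + z·[8/13·y_n + 5/13·y_{n+1}] ⇒ (1 − 5/13z)y_{n+1} = (1 + 8/13z)y_n
  ⇒ R(z) = (1 + 8/13z)/(1 − 5/13z).

Need |R(x)|<1, x<0.
x=-0.78: |R|=0.4000
R=−1: 1+8/13x = −1+5/13x ⇒ -3/13x=2 ⇒ x=2/(-3/13)=-8.6667
Confirm numerically:
  x=-8.527: |R|=0.99247 <1
  x=-8.203: |R|=0.97425 <1
  x=-6.132: |R|=0.82584 <1
  x=-5.634: |R|=0.77901 <1
  x=-9.206: |R|=1.02741 >1
  x=-8.728: |R|=1.00325 >1
Interval (-8.6667, 0).

left endpoint -8.6667.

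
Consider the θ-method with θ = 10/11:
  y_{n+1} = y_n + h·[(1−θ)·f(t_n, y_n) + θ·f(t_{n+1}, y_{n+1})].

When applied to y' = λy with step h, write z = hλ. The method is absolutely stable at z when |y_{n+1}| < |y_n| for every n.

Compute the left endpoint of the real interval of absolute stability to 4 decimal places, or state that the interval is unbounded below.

unbounded; (−∞, 0).

On y'=λy, z=hλ:
  y_{n+1} = y_n + z·[1/11·y_n + 10/11·y_{n+1}] ⇒ (1 − 10/11z)y_{n+1} = (1 + 1/11z)y_n
  ⇒ R(z) = (1 + 1/11z)/(1 − 10/11z).

Need |R(x)|<1, x<0.
x=-1.46: |R|=0.3727
x=-2: |R|=0.2903
x=-10: |R|=0.0090
x=-100: |R|=0.0880
θ=10/11≥1/2 ⇒ |1+1/11x|<|1−10/11x| ∀x<0 ⇒ stable on all of ℝ⁻.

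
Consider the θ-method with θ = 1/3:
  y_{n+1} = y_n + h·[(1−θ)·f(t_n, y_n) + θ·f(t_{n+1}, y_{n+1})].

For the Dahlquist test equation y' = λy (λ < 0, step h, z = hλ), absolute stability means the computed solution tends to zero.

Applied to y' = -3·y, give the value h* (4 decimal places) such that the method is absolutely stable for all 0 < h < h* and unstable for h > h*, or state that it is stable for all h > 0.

(-6.0000,0); λ=-3 ⇒ h* = (6)/3 = 2.0000.

Set f=λy, z=hλ:
  y_{n+1} = y_n + z·[2/3·y_n + 1/3·y_{n+1}] ⇒ (1 − 1/3z)y_{n+1} = (1 + 2/3z)y_n
  R(z) = (1 + 2/3z)/(1 − 1/3z).

Need |R(x)|<1, x<0.
x=-1.74: |R|=0.1013
R=−1: 1+2/3x = −1+1/3x ⇒ -1/3x=2 ⇒ x=2/(-1/3)=-6.0000
Confirm numerically:
  x=-5.211: |R|=0.90391 <1
  x=-4.681: |R|=0.82828 <1
  x=-4.601: |R|=0.81595 <1
  x=-6.451: |R|=1.04772 >1
  x=-6.132: |R|=1.01445 >1
So |R|<1 on (-6.0000, 0).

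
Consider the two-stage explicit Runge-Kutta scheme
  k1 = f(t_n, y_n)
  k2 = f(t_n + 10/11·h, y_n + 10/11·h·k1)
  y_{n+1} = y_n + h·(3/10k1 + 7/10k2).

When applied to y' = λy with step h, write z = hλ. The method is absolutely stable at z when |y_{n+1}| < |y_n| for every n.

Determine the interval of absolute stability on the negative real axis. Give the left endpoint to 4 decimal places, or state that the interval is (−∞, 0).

Test eqn y'=λy, z=hλ:
  k1=λy_n ⇒ h·k1=z·y_n;  k2=λ(1+10/11z)y_n ⇒ h·k2=z(1+10/11z)y_n
  y_{n+1}/y_n = 1 + 3/10z + 7/10z(1+10/11z) = 1 + z + 7/11z²
  so R(z) = 1 + z + 7/11z².

Solve |R(x)|<1 on ℝ⁻.
x=-1.31: |R|=0.7821
R=1: x+7/11x²=0 ⇒ x=−11/7=-1.5714; min R=1−1/(4·7/11)=0.6071>−1
Confirm numerically:
  x=-1.543: |R|=0.97209 <1
  x=-1.436: |R|=0.87624 <1
  x=-0.942: |R|=0.62269 <1
  x=-0.858: |R|=0.61047 <1
  x=-1.862: |R|=1.34430 >1
  x=-1.654: |R|=1.08691 >1
Interval (-1.5714, 0).

z∈(-1.5714,0).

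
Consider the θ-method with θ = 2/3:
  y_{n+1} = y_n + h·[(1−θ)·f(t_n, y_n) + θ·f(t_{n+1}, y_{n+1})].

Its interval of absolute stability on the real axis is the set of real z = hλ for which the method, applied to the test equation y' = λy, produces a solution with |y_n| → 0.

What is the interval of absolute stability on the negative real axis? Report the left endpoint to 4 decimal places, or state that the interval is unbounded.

Test eqn y'=λy, z=hλ:
  y_{n+1} = y_n + z·[1/3·y_n + 2/3·y_{n+1}] ⇒ (1 − 2/3z)y_{n+1} = (1 + 1/3z)y_n
  so R(z) = (1 + 1/3z)/(1 − 2/3z).

Solve |R(x)|<1 on ℝ⁻.
x=-1.1: |R|=0.3654
x=-2: |R|=0.1429
x=-10: |R|=0.3043
x=-100: |R|=0.4778
θ=2/3≥1/2 ⇒ |1+1/3x|<|1−2/3x| ∀x<0 ⇒ interval (−∞,0).

interval (−∞, 0).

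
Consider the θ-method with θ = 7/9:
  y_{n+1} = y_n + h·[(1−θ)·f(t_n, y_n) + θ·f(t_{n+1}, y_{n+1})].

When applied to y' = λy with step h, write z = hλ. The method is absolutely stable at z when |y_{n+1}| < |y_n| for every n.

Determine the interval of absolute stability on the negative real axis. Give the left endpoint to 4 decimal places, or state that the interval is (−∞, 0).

With y'=λy (z=hλ):
  y_{n+1} = y_n + z·[2/9·y_n + 7/9·y_{n+1}] ⇒ (1 − 7/9z)y_{n+1} = (1 + 2/9z)y_n
  R(z) = (1 + 2/9z)/(1 − 7/9z).

Find x<0 with |R(x)|<1.
x=-1.62: |R|=0.2832
x=-2: |R|=0.2174
x=-10: |R|=0.1392
x=-100: |R|=0.2694
θ=7/9≥1/2 ⇒ |1+2/9x|<|1−7/9x| ∀x<0 ⇒ unbounded interval.

(−∞, 0) — no finite endpoint.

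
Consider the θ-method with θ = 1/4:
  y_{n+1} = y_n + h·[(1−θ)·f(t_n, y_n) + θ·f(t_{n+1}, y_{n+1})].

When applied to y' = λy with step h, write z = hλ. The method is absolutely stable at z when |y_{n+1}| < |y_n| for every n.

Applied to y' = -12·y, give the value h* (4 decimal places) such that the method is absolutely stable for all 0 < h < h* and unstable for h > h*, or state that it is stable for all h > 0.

(-4.0000,0); λ=-12 ⇒ h* = (4)/12 = 0.3333.

Set f=λy, z=hλ:
  y_{n+1} = y_n + z·[3/4·y_n + 1/4·y_{n+1}] ⇒ (1 − 1/4z)y_{n+1} = (1 + 3/4z)y_n
  ⇒ R(z) = (1 + 3/4z)/(1 − 1/4z).

Boundary: |R(x)|=1, x<0.
x=-1.32: |R|=0.0075
R=−1: 1+3/4x = −1+1/4x ⇒ -1/2x=2 ⇒ x=2/(-1/2)=-4.0000
Confirm numerically:
  x=-3.511: |R|=0.86979 <1
  x=-2.716: |R|=0.61763 <1
  x=-2.603: |R|=0.57686 <1
  x=-2.091: |R|=0.37317 <1
  x=-4.471: |R|=1.11120 >1
  x=-4.397: |R|=1.09456 >1
Interval (-4.0000, 0).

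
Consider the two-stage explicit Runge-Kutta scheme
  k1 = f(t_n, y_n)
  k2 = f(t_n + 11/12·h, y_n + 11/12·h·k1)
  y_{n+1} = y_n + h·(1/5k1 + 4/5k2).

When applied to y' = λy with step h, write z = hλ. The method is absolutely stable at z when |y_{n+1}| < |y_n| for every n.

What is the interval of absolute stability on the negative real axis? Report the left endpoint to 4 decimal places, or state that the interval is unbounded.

z∈(-1.3636,0).

On y'=λy, z=hλ:
  k1=λy_n ⇒ h·k1=z·y_n;  k2=λ(1+11/12z)y_n ⇒ h·k2=z(1+11/12z)y_n
  y_{n+1}/y_n = 1 + 1/5z + 4/5z(1+11/12z) = 1 + z + 11/15z²
  so R(z) = 1 + z + 11/15z².

Need |R(x)|<1, x<0.
x=-0.79: |R|=0.6677
R=1: x+11/15x²=0 ⇒ x=−15/11=-1.3636; min R=1−1/(4·11/15)=0.6591>−1
Confirm numerically:
  x=-1.255: |R|=0.90002 <1
  x=-1.014: |R|=0.74001 <1
  x=-0.698: |R|=0.65928 <1
  x=-1.756: |R|=1.50526 >1
  x=-1.661: |R|=1.36221 >1
  x=-1.388: |R|=1.02480 >1
Interval (-1.3636, 0).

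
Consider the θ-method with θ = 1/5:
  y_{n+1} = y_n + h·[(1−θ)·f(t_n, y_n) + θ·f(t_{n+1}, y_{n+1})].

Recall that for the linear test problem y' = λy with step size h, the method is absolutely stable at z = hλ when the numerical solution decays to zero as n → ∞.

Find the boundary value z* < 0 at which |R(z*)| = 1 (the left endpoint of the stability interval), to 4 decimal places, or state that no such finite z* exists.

With y'=λy (z=hλ):
  y_{n+1} = y_n + z·[4/5·y_n + 1/5·y_{n+1}] ⇒ (1 − 1/5z)y_{n+1} = (1 + 4/5z)y_n
  R(z) = (1 + 4/5z)/(1 − 1/5z).

Find x<0 with |R(x)|<1.
x=-0.48: |R|=0.5620
R=−1: 1+4/5x = −1+1/5x ⇒ -3/5x=2 ⇒ x=2/(-3/5)=-3.3333
Confirm numerically:
  x=-3.134: |R|=0.92648 <1
  x=-1.789: |R|=0.31757 <1
  x=-1.493: |R|=0.14970 <1
  x=-3.763: |R|=1.14710 >1
  x=-3.474: |R|=1.04980 >1
Interval (-3.3333, 0).

z* = -3.3333.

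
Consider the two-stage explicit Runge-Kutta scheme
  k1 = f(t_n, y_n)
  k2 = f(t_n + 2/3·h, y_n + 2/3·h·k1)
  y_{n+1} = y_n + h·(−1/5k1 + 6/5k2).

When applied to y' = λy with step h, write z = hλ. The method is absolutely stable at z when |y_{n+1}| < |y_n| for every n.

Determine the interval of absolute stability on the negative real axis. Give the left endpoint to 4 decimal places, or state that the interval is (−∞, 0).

Test eqn y'=λy, z=hλ:
  k1=λy_n ⇒ h·k1=z·y_n;  k2=λ(1+2/3z)y_n ⇒ h·k2=z(1+2/3z)y_n
  y_{n+1}/y_n = 1 − 1/5z + 6/5z(1+2/3z) = 1 + z + 4/5z²
  Hence R(z) = 1 + z + 4/5z².

Solve |R(x)|<1 on ℝ⁻.
x=-1.52: |R|=1.3283
R=1: x+4/5x²=0 ⇒ x=−5/4=-1.2500; min R=1−1/(4·4/5)=0.6875>−1
Confirm numerically:
  x=-1.149: |R|=0.90716 <1
  x=-0.842: |R|=0.72517 <1
  x=-0.633: |R|=0.68755 <1
  x=-0.542: |R|=0.69301 <1
  x=-1.839: |R|=1.86654 >1
  x=-1.653: |R|=1.53293 >1
  x=-1.453: |R|=1.23597 >1
Stable set (-1.2500, 0).

(-1.2500, 0).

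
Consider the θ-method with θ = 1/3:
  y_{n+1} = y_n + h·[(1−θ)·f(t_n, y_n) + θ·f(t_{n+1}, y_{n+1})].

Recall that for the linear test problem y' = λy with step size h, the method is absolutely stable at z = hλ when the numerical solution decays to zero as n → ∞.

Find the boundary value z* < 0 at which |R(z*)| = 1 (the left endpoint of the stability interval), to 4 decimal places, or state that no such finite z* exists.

z* = -6.0000.

Set f=λy, z=hλ:
  y_{n+1} = y_n + z·[2/3·y_n + 1/3·y_{n+1}] ⇒ (1 − 1/3z)y_{n+1} = (1 + 2/3z)y_n
  ⇒ R(z) = (1 + 2/3z)/(1 − 1/3z).

Solve |R(x)|<1 on ℝ⁻.
x=-0.99: |R|=0.2556
R=−1: 1+2/3x = −1+1/3x ⇒ -1/3x=2 ⇒ x=2/(-1/3)=-6.0000
Confirm numerically:
  x=-5.662: |R|=0.96098 <1
  x=-5.447: |R|=0.93453 <1
  x=-2.541: |R|=0.37574 <1
  x=-6.238: |R|=1.02576 >1
  x=-6.149: |R|=1.01629 >1
Interval (-6.0000, 0).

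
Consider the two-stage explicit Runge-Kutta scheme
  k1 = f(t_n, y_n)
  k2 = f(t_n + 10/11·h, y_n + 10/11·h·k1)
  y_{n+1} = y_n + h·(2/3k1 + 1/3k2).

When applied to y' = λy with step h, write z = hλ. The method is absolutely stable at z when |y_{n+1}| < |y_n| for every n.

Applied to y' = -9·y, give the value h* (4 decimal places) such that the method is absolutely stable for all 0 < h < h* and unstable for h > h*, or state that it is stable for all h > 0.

(-3.3000,0); λ=-9 ⇒ h* = (33/10)/9 = 0.3667.

Test eqn y'=λy, z=hλ:
  k1=λy_n ⇒ h·k1=z·y_n;  k2=λ(1+10/11z)y_n ⇒ h·k2=z(1+10/11z)y_n
  y_{n+1}/y_n = 1 + 2/3z + 1/3z(1+10/11z) = 1 + z + 10/33z²
  ⇒ R(z) = 1 + z + 10/33z².

Boundary: |R(x)|=1, x<0.
x=-0.4: |R|=0.6485
R=1: x+10/33x²=0 ⇒ x=−33/10=-3.3000; min R=1−1/(4·10/33)=0.1750>−1
Confirm numerically:
  x=-2.790: |R|=0.56882 <1
  x=-2.228: |R|=0.27624 <1
  x=-1.670: |R|=0.17512 <1
  x=-1.441: |R|=0.18824 <1
  x=-3.714: |R|=1.46594 >1
  x=-3.590: |R|=1.31548 >1
  x=-3.417: |R|=1.12115 >1
Stable set (-3.3000, 0).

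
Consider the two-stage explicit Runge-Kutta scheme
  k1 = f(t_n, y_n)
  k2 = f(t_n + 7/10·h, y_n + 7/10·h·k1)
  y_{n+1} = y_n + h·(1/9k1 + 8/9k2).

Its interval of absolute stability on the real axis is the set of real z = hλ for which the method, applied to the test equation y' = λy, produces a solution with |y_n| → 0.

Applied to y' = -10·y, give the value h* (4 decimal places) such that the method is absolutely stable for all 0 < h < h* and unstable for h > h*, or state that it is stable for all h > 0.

(-1.6071,0); λ=-10 ⇒ h* = (45/28)/10 = 0.1607.

With y'=λy (z=hλ):
  k1=λy_n ⇒ h·k1=z·y_n;  k2=λ(1+7/10z)y_n ⇒ h·k2=z(1+7/10z)y_n
  y_{n+1}/y_n = 1 + 1/9z + 8/9z(1+7/10z) = 1 + z + 28/45z²
  R(z) = 1 + z + 28/45z².

Boundary: |R(x)|=1, x<0.
x=-1.3: |R|=0.7516
R=1: x+28/45x²=0 ⇒ x=−45/28=-1.6071; min R=1−1/(4·28/45)=0.5982>−1
Confirm numerically:
  x=-1.299: |R|=0.75094 <1
  x=-1.285: |R|=0.74243 <1
  x=-1.197: |R|=0.69453 <1
  x=-0.789: |R|=0.59835 <1
  x=-1.916: |R|=1.36821 >1
  x=-1.769: |R|=1.17816 >1
Interval (-1.6071, 0).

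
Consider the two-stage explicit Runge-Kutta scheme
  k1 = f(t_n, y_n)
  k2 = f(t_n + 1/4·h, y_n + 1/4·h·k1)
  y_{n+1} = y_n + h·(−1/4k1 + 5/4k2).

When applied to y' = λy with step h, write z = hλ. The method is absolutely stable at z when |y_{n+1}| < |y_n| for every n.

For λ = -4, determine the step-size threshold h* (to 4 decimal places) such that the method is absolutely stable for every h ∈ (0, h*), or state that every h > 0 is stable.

Set f=λy, z=hλ:
  k1=λy_n ⇒ h·k1=z·y_n;  k2=λ(1+1/4z)y_n ⇒ h·k2=z(1+1/4z)y_n
  y_{n+1}/y_n = 1 − 1/4z + 5/4z(1+1/4z) = 1 + z + 5/16z²
  so R(z) = 1 + z + 5/16z².

Boundary: |R(x)|=1, x<0.
x=-0.65: |R|=0.4820
R=1: x+5/16x²=0 ⇒ x=−16/5=-3.2000; min R=1−1/(4·5/16)=0.2000>−1
Confirm numerically:
  x=-2.964: |R|=0.78141 <1
  x=-2.630: |R|=0.53153 <1
  x=-1.629: |R|=0.20026 <1
  x=-1.423: |R|=0.20979 <1
  x=-3.784: |R|=1.69058 >1
  x=-3.368: |R|=1.17682 >1
So |R|<1 on (-3.2000, 0).

(-3.2000,0); λ=-4 ⇒ h* = (16/5)/4 = 0.8000.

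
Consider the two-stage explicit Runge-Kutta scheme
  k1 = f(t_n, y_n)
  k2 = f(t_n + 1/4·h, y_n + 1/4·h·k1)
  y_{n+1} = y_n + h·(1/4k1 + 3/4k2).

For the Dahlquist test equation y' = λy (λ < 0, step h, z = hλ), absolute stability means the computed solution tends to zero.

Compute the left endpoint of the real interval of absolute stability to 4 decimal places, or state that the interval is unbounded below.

Test eqn y'=λy, z=hλ:
  k1=λy_n ⇒ h·k1=z·y_n;  k2=λ(1+1/4z)y_n ⇒ h·k2=z(1+1/4z)y_n
  y_{n+1}/y_n = 1 + 1/4z + 3/4z(1+1/4z) = 1 + z + 3/16z²
  Hence R(z) = 1 + z + 3/16z².

Boundary: |R(x)|=1, x<0.
x=-0.65: |R|=0.4292
R=1: x+3/16x²=0 ⇒ x=−16/3=-5.3333; min R=1−1/(4·3/16)=-0.3333>−1
Confirm numerically:
  x=-5.313: |R|=0.97974 <1
  x=-3.881: |R|=0.05684 <1
  x=-2.845: |R|=0.32737 <1
  x=-5.681: |R|=1.37033 >1
  x=-5.466: |R|=1.13597 >1
Stable set (-5.3333, 0).

left endpoint -5.3333.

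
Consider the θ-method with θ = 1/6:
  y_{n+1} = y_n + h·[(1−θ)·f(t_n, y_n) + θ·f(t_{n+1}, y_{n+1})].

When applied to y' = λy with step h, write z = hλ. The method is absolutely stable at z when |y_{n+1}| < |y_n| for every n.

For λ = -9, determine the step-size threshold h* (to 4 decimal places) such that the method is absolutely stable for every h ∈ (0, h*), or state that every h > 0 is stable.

(-3.0000,0); λ=-9 ⇒ h* = (3)/9 = 0.3333.

Set f=λy, z=hλ:
  y_{n+1} = y_n + z·[5/6·y_n + 1/6·y_{n+1}] ⇒ (1 − 1/6z)y_{n+1} = (1 + 5/6z)y_n
  so R(z) = (1 + 5/6z)/(1 − 1/6z).

Solve |R(x)|<1 on ℝ⁻.
x=-1.57: |R|=0.2444
R=−1: 1+5/6x = −1+1/6x ⇒ -2/3x=2 ⇒ x=2/(-2/3)=-3.0000
Confirm numerically:
  x=-2.836: |R|=0.92576 <1
  x=-2.066: |R|=0.53682 <1
  x=-1.658: |R|=0.29903 <1
  x=-3.590: |R|=1.24609 >1
  x=-3.589: |R|=1.24570 >1
  x=-3.130: |R|=1.05696 >1
So |R|<1 on (-3.0000, 0).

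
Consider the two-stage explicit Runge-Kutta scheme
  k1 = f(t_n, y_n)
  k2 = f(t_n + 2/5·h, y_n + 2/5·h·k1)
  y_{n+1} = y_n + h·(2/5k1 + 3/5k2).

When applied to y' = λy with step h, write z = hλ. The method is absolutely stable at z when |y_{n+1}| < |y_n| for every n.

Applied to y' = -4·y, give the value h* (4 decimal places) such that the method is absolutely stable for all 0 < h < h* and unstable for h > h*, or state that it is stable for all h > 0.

(-4.1667,0); λ=-4 ⇒ h* = (25/6)/4 = 1.0417.

Set f=λy, z=hλ:
  k1=λy_n ⇒ h·k1=z·y_n;  k2=λ(1+2/5z)y_n ⇒ h·k2=z(1+2/5z)y_n
  y_{n+1}/y_n = 1 + 2/5z + 3/5z(1+2/5z) = 1 + z + 6/25z²
  so R(z) = 1 + z + 6/25z².

Solve |R(x)|<1 on ℝ⁻.
x=-0.57: |R|=0.5080
R=1: x+6/25x²=0 ⇒ x=−25/6=-4.1667; min R=1−1/(4·6/25)=-0.0417>−1
Confirm numerically:
  x=-4.052: |R|=0.88849 <1
  x=-3.788: |R|=0.65575 <1
  x=-3.153: |R|=0.23294 <1
  x=-4.542: |R|=1.40914 >1
  x=-4.357: |R|=1.19903 >1
  x=-4.295: |R|=1.13229 >1
Stable set (-4.1667, 0).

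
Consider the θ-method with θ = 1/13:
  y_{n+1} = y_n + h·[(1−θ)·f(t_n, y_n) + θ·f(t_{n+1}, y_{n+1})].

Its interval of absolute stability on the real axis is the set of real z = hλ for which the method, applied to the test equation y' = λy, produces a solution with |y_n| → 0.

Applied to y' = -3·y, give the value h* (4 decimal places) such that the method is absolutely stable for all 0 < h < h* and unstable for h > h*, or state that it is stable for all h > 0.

(-2.3636,0); λ=-3 ⇒ h* = (26/11)/3 = 0.7879.

On y'=λy, z=hλ:
  y_{n+1} = y_n + z·[12/13·y_n + 1/13·y_{n+1}] ⇒ (1 − 1/13z)y_{n+1} = (1 + 12/13z)y_n
  ⇒ R(z) = (1 + 12/13z)/(1 − 1/13z).

Find x<0 with |R(x)|<1.
x=-0.66: |R|=0.3719
R=−1: 1+12/13x = −1+1/13x ⇒ -11/13x=2 ⇒ x=2/(-11/13)=-2.3636
Confirm numerically:
  x=-1.473: |R|=0.32308 <1
  x=-1.341: |R|=0.21561 <1
  x=-1.308: |R|=0.18843 <1
  x=-2.922: |R|=1.38576 >1
  x=-2.596: |R|=1.16389 >1
  x=-2.482: |R|=1.08410 >1
Stable set (-2.3636, 0).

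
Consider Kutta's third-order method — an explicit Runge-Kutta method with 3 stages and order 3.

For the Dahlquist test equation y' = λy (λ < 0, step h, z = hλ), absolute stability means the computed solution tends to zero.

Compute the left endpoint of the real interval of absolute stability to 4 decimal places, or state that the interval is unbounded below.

Test eqn y'=λy, z=hλ:
  order 3, 3-stage ⇒ R(z)=1+z+z^2/2+z^3/6
  (e.g. R(-0.74)=0.46626, |R|=0.46626)

Boundary: |R(x)|=1, x<0.
x=-0.74: |R|=0.4663
|R(-2.7)|=1.3355 |R(-1.83)|=0.1770 |R(-1.06)|=0.3033
Bisect:
  x_lo=-3.1313 |R|=2.3457  x_hi=-0.3444 |R|=0.7081
  mid=-1.73783 |R|=0.10253 →hi
  mid=-2.43454 |R|=0.87597 →hi
  mid=-2.78290 |R|=1.50267 →lo
  mid=-2.60872 |R|=1.16492 →lo
  mid=-2.52163 |R|=1.01467 →lo
  mid=-2.47809 |R|=0.94392 →hi
  mid=-2.49986 |R|=0.97894 →hi
  ...
  [-2.51279,-2.51262] ⇒ x*=-2.5127
Stable set (-2.5127, 0).

z* = -2.5127.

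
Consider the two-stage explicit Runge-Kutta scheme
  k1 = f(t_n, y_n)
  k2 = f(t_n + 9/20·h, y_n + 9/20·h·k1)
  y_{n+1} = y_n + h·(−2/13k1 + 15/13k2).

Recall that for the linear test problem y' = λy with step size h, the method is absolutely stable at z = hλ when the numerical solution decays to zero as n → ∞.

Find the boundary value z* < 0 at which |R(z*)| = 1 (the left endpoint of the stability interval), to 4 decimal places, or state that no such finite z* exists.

On y'=λy, z=hλ:
  k1=λy_n ⇒ h·k1=z·y_n;  k2=λ(1+9/20z)y_n ⇒ h·k2=z(1+9/20z)y_n
  y_{n+1}/y_n = 1 − 2/13z + 15/13z(1+9/20z) = 1 + z + 27/52z²
  Hence R(z) = 1 + z + 27/52z².

Find x<0 with |R(x)|<1.
x=-0.99: |R|=0.5189
R=1: x+27/52x²=0 ⇒ x=−52/27=-1.9259; min R=1−1/(4·27/52)=0.5185>−1
Confirm numerically:
  x=-1.865: |R|=0.94100 <1
  x=-1.605: |R|=0.73255 <1
  x=-1.459: |R|=0.64628 <1
  x=-2.484: |R|=1.71979 >1
  x=-2.141: |R|=1.23909 >1
Interval (-1.9259, 0).

z* = -1.9259.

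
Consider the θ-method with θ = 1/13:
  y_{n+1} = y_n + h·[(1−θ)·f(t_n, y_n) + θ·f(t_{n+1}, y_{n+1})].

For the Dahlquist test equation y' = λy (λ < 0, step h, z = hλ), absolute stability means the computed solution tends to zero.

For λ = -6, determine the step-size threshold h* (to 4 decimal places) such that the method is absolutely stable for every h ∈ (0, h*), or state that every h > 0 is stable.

(-2.3636,0); λ=-6 ⇒ h* = (26/11)/6 = 0.3939.

With y'=λy (z=hλ):
  y_{n+1} = y_n + z·[12/13·y_n + 1/13·y_{n+1}] ⇒ (1 − 1/13z)y_{n+1} = (1 + 12/13z)y_n
  Hence R(z) = (1 + 12/13z)/(1 − 1/13z).

Boundary: |R(x)|=1, x<0.
x=-1.14: |R|=0.0481
R=−1: 1+12/13x = −1+1/13x ⇒ -11/13x=2 ⇒ x=2/(-11/13)=-2.3636
Confirm numerically:
  x=-2.256: |R|=0.92239 <1
  x=-2.209: |R|=0.88816 <1
  x=-1.547: |R|=0.38248 <1
  x=-1.253: |R|=0.14285 <1
  x=-2.621: |R|=1.18123 >1
  x=-2.586: |R|=1.15694 >1
So |R|<1 on (-2.3636, 0).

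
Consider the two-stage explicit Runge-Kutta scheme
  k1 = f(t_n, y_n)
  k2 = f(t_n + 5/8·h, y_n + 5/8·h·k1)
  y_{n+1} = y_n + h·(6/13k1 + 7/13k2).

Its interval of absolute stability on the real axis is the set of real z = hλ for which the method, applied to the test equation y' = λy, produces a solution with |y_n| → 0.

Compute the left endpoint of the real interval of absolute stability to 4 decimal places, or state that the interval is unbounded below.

left endpoint -2.9714.

With y'=λy (z=hλ):
  k1=λy_n ⇒ h·k1=z·y_n;  k2=λ(1+5/8z)y_n ⇒ h·k2=z(1+5/8z)y_n
  y_{n+1}/y_n = 1 + 6/13z + 7/13z(1+5/8z) = 1 + z + 35/104z²
  Hence R(z) = 1 + z + 35/104z².

Find x<0 with |R(x)|<1.
x=-0.69: |R|=0.4702
R=1: x+35/104x²=0 ⇒ x=−104/35=-2.9714; min R=1−1/(4·35/104)=0.2571>−1
Confirm numerically:
  x=-2.767: |R|=0.80964 <1
  x=-2.348: |R|=0.50737 <1
  x=-1.442: |R|=0.25779 <1
  x=-3.568: |R|=1.71634 >1
  x=-3.221: |R|=1.27053 >1
  x=-3.038: |R|=1.06806 >1
So |R|<1 on (-2.9714, 0).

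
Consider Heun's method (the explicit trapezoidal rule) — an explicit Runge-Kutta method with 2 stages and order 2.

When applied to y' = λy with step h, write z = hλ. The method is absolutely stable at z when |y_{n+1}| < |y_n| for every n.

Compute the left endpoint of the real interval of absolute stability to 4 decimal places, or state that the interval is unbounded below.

Set f=λy, z=hλ:
  order 2, 2-stage ⇒ R(z)=1+z+z^2/2
  (e.g. R(-1.24)=0.52880, |R|=0.52880)

Need |R(x)|<1, x<0.
x=-1.24: |R|=0.5288
|R(-1.67)|=0.7244 |R(-1.27)|=0.5364 |R(-1.24)|=0.5288
Bisect:
  x_lo=-2.5303 |R|=1.6709  x_hi=-0.3363 |R|=0.7202
  mid=-1.43331 |R|=0.59388 →hi
  mid=-1.98179 |R|=0.98196 →hi
  mid=-2.25604 |R|=1.28882 →lo
  mid=-2.11892 |R|=1.12599 →lo
  mid=-2.05036 |R|=1.05162 →lo
  mid=-2.01607 |R|=1.01620 →lo
  mid=-1.99893 |R|=0.99894 →hi
  mid=-2.00750 |R|=1.00753 →lo
  mid=-2.00322 |R|=1.00322 →lo
  mid=-2.00108 |R|=1.00108 →lo
  ...
  [-2.00001,-1.99987] ⇒ x*=-2.0000
Interval (-2.0000, 0).

z* = -2.0000.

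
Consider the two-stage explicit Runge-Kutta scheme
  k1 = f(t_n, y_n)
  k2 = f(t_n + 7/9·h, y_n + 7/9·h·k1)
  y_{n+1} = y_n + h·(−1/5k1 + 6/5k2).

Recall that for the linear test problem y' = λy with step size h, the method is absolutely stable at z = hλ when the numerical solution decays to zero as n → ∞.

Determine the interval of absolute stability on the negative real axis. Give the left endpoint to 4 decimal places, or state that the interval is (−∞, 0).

Test eqn y'=λy, z=hλ:
  k1=λy_n ⇒ h·k1=z·y_n;  k2=λ(1+7/9z)y_n ⇒ h·k2=z(1+7/9z)y_n
  y_{n+1}/y_n = 1 − 1/5z + 6/5z(1+7/9z) = 1 + z + 14/15z²
  Hence R(z) = 1 + z + 14/15z².

Solve |R(x)|<1 on ℝ⁻.
x=-1.77: |R|=2.1540
R=1: x+14/15x²=0 ⇒ x=−15/14=-1.0714; min R=1−1/(4·14/15)=0.7321>−1
Confirm numerically:
  x=-0.965: |R|=0.90414 <1
  x=-0.752: |R|=0.77580 <1
  x=-0.622: |R|=0.73909 <1
  x=-0.510: |R|=0.73276 <1
  x=-1.309: |R|=1.29025 >1
Interval (-1.0714, 0).

z∈(-1.0714,0).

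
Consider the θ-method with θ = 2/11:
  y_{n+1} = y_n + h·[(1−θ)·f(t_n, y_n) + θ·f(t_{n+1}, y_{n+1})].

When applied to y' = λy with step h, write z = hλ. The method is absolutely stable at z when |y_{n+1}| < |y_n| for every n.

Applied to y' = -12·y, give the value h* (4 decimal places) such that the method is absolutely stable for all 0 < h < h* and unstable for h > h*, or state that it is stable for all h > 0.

(-3.1429,0); λ=-12 ⇒ h* = (22/7)/12 = 0.2619.

Test eqn y'=λy, z=hλ:
  y_{n+1} = y_n + z·[9/11·y_n + 2/11·y_{n+1}] ⇒ (1 − 2/11z)y_{n+1} = (1 + 9/11z)y_n
  Hence R(z) = (1 + 9/11z)/(1 − 2/11z).

Find x<0 with |R(x)|<1.
x=-0.4: |R|=0.6271
R=−1: 1+9/11x = −1+2/11x ⇒ -7/11x=2 ⇒ x=2/(-7/11)=-3.1429
Confirm numerically:
  x=-2.765: |R|=0.83999 <1
  x=-2.543: |R|=0.73897 <1
  x=-1.307: |R|=0.05605 <1
  x=-3.500: |R|=1.13889 >1
  x=-3.276: |R|=1.05310 >1
So |R|<1 on (-3.1429, 0).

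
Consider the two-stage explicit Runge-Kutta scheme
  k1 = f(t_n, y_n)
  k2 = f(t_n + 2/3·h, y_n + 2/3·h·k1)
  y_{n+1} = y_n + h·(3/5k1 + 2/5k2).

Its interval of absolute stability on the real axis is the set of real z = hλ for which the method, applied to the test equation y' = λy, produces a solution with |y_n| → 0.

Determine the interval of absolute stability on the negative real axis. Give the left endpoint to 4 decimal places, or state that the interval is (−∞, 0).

z∈(-3.7500,0).

Test eqn y'=λy, z=hλ:
  k1=λy_n ⇒ h·k1=z·y_n;  k2=λ(1+2/3z)y_n ⇒ h·k2=z(1+2/3z)y_n
  y_{n+1}/y_n = 1 + 3/5z + 2/5z(1+2/3z) = 1 + z + 4/15z²
  Hence R(z) = 1 + z + 4/15z².

Boundary: |R(x)|=1, x<0.
x=-1.25: |R|=0.1667
R=1: x+4/15x²=0 ⇒ x=−15/4=-3.7500; min R=1−1/(4·4/15)=0.0625>−1
Confirm numerically:
  x=-3.628: |R|=0.88197 <1
  x=-3.133: |R|=0.48452 <1
  x=-2.823: |R|=0.30215 <1
  x=-4.016: |R|=1.28487 >1
  x=-3.809: |R|=1.05993 >1
Interval (-3.7500, 0).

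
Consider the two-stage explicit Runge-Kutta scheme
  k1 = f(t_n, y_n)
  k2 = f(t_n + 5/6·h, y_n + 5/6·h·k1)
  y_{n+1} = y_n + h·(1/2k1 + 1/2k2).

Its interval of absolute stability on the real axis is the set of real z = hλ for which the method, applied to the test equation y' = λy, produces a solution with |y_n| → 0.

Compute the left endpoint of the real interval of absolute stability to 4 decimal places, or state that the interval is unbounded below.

With y'=λy (z=hλ):
  k1=λy_n ⇒ h·k1=z·y_n;  k2=λ(1+5/6z)y_n ⇒ h·k2=z(1+5/6z)y_n
  y_{n+1}/y_n = 1 + 1/2z + 1/2z(1+5/6z) = 1 + z + 5/12z²
  R(z) = 1 + z + 5/12z².

Find x<0 with |R(x)|<1.
x=-0.85: |R|=0.4510
R=1: x+5/12x²=0 ⇒ x=−12/5=-2.4000; min R=1−1/(4·5/12)=0.4000>−1
Confirm numerically:
  x=-1.920: |R|=0.61600 <1
  x=-1.244: |R|=0.40081 <1
  x=-1.207: |R|=0.40002 <1
  x=-2.779: |R|=1.43885 >1
  x=-2.744: |R|=1.39331 >1
  x=-2.486: |R|=1.08908 >1
Interval (-2.4000, 0).

left endpoint -2.4000.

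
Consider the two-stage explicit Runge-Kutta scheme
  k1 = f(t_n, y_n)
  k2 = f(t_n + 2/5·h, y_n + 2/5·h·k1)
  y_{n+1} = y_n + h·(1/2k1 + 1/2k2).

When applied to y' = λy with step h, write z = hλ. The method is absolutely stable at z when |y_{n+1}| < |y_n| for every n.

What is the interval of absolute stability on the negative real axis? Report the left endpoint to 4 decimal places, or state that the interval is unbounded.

Test eqn y'=λy, z=hλ:
  k1=λy_n ⇒ h·k1=z·y_n;  k2=λ(1+2/5z)y_n ⇒ h·k2=z(1+2/5z)y_n
  y_{n+1}/y_n = 1 + 1/2z + 1/2z(1+2/5z) = 1 + z + 1/5z²
  Hence R(z) = 1 + z + 1/5z².

Solve |R(x)|<1 on ℝ⁻.
x=-1.01: |R|=0.1940
R=1: x+1/5x²=0 ⇒ x=−5=-5.0000; min R=1−1/(4·1/5)=-0.2500>−1
Confirm numerically:
  x=-3.819: |R|=0.09795 <1
  x=-3.146: |R|=0.16654 <1
  x=-2.404: |R|=0.24816 <1
  x=-5.406: |R|=1.43897 >1
  x=-5.229: |R|=1.23949 >1
  x=-5.023: |R|=1.02311 >1
So |R|<1 on (-5.0000, 0).

(-5.0000, 0).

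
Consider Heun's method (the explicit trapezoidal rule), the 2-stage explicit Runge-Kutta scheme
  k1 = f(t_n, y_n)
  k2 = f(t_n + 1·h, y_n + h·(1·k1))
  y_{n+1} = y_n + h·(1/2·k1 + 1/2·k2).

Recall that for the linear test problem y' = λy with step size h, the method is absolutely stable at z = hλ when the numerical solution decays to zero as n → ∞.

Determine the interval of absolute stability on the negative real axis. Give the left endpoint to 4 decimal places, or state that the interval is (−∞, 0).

(-2.0000, 0).

Set f=λy, z=hλ:
  order 2, 2-stage ⇒ R(z)=1+z+z^2/2
  (e.g. R(-1.75)=0.78125, |R|=0.78125)

Solve |R(x)|<1 on ℝ⁻.
x=-1.75: |R|=0.7812
|R(-1.85)|=0.8613 |R(-1.32)|=0.5512 |R(-0.87)|=0.5085
Bisect:
  x_lo=-2.8143 |R|=2.1459  x_hi=-0.3226 |R|=0.7295
  mid=-1.56844 |R|=0.66156 →hi
  mid=-2.19137 |R|=1.20969 →lo
  mid=-1.87991 |R|=0.88712 →hi
  mid=-2.03564 |R|=1.03628 →lo
  mid=-1.95777 |R|=0.95867 →hi
  mid=-1.99671 |R|=0.99671 →hi
  mid=-2.01617 |R|=1.01630 →lo
  mid=-2.00644 |R|=1.00646 →lo
  mid=-2.00157 |R|=1.00158 →lo
  mid=-1.99914 |R|=0.99914 →hi
  ...
  [-2.00005,-1.99990] ⇒ x*=-2.0000
So |R|<1 on (-2.0000, 0).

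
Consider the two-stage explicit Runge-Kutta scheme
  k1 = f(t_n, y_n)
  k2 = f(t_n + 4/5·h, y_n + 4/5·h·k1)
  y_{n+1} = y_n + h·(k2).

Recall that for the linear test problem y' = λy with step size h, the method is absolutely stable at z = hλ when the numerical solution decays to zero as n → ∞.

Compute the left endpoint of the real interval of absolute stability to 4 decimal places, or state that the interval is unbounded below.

z* = -1.2500.

With y'=λy (z=hλ):
  k1=λy_n ⇒ h·k1=z·y_n;  k2=λ(1+4/5z)y_n ⇒ h·k2=z(1+4/5z)y_n
  y_{n+1}/y_n = 1 + z(1+4/5z) = 1 + z + 4/5z²
  Hence R(z) = 1 + z + 4/5z².

Solve |R(x)|<1 on ℝ⁻.
x=-1.6: |R|=1.4480
R=1: x+4/5x²=0 ⇒ x=−5/4=-1.2500; min R=1−1/(4·4/5)=0.6875>−1
Confirm numerically:
  x=-1.077: |R|=0.85094 <1
  x=-0.873: |R|=0.73670 <1
  x=-0.683: |R|=0.69019 <1
  x=-0.528: |R|=0.69503 <1
  x=-1.814: |R|=1.81848 >1
  x=-1.779: |R|=1.75287 >1
  x=-1.499: |R|=1.29860 >1
Stable set (-1.2500, 0).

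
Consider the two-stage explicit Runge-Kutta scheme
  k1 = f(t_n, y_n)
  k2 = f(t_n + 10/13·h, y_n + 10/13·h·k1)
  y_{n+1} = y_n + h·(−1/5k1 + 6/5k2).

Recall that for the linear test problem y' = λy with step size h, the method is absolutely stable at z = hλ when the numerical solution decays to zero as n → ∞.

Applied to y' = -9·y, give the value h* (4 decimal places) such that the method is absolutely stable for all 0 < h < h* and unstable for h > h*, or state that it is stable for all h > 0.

Test eqn y'=λy, z=hλ:
  k1=λy_n ⇒ h·k1=z·y_n;  k2=λ(1+10/13z)y_n ⇒ h·k2=z(1+10/13z)y_n
  y_{n+1}/y_n = 1 − 1/5z + 6/5z(1+10/13z) = 1 + z + 12/13z²
  ⇒ R(z) = 1 + z + 12/13z².

Need |R(x)|<1, x<0.
x=-0.67: |R|=0.7444
R=1: x+12/13x²=0 ⇒ x=−13/12=-1.0833; min R=1−1/(4·12/13)=0.7292>−1
Confirm numerically:
  x=-0.944: |R|=0.87859 <1
  x=-0.932: |R|=0.86981 <1
  x=-0.728: |R|=0.76122 <1
  x=-0.512: |R|=0.72998 <1
  x=-1.308: |R|=1.27126 >1
  x=-1.197: |R|=1.12559 >1
  x=-1.137: |R|=1.05633 >1
So |R|<1 on (-1.0833, 0).

(-1.0833,0); λ=-9 ⇒ h* = (13/12)/9 = 0.1204.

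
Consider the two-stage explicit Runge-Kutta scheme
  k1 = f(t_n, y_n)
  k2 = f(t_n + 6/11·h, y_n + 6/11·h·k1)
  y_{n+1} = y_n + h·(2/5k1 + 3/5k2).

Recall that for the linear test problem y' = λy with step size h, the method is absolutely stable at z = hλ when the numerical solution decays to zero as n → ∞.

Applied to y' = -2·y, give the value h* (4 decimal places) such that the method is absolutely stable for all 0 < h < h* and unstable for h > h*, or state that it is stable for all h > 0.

On y'=λy, z=hλ:
  k1=λy_n ⇒ h·k1=z·y_n;  k2=λ(1+6/11z)y_n ⇒ h·k2=z(1+6/11z)y_n
  y_{n+1}/y_n = 1 + 2/5z + 3/5z(1+6/11z) = 1 + z + 18/55z²
  Hence R(z) = 1 + z + 18/55z².

Find x<0 with |R(x)|<1.
x=-1.61: |R|=0.2383
R=1: x+18/55x²=0 ⇒ x=−55/18=-3.0556; min R=1−1/(4·18/55)=0.2361>−1
Confirm numerically:
  x=-2.318: |R|=0.44048 <1
  x=-1.761: |R|=0.25391 <1
  x=-1.595: |R|=0.23759 <1
  x=-1.283: |R|=0.25572 <1
  x=-3.385: |R|=1.36496 >1
  x=-3.245: |R|=1.20119 >1
So |R|<1 on (-3.0556, 0).

(-3.0556,0); λ=-2 ⇒ h* = (55/18)/2 = 1.5278.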